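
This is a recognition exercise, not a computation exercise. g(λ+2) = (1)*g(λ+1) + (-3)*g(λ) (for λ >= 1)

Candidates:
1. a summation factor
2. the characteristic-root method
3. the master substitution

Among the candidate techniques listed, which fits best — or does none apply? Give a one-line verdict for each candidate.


Technique: the characteristic-root method — fixed numeric weights on consecutive terms and no forcing term added: the root method in its home territory.
- a summation factor — the recurrence reaches back more than one step, outside the first-order family a summation factor normalizes.
- the characteristic-root method — applies; the problem has the shape this method handles.
- the master substitution: the recursion steps by a constant offset, so exponential reindexing is pointless.


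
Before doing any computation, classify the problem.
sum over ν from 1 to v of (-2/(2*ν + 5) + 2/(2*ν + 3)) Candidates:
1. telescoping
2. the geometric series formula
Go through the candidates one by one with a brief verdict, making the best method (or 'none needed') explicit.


Best approach: telescoping — difference-of-shifts structure (each term adds 2/(2*ν + 3), then subtracts its one-index-advanced value, which the following term adds back) leaves only the first and last pieces standing.
- telescoping: yes — fits the structure here.
- the geometric series formula — there is no constant term-to-term ratio.


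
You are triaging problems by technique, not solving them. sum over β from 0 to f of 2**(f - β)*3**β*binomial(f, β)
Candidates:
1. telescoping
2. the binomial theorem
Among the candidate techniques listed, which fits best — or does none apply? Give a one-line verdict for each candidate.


Method: the binomial theorem — binomial(f, β) weighting matched powers of 3 and 2 is the expanded form of (3 + 2)^f — fold it back up.
- telescoping — computed from the summand as displayed, the partial sums build up without the pairwise collapse telescoping exploits.
- the binomial theorem: applicable, and directly so.


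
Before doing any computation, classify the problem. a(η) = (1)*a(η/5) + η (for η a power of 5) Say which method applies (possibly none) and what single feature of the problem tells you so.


Technique: the master substitution — the argument shrinks by the factor 5, so measure the index on a logarithmic scale and the recursion becomes a shift.


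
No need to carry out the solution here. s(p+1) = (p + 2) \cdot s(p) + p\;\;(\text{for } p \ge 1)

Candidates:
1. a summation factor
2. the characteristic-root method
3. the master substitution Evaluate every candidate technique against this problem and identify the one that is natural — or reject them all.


Method: a summation factor — an index-dependent multiplier p + 2 rules out characteristic roots; a summation factor converts it to a pure difference.
- a summation factor: applicable, and directly so.
- the characteristic-root method — the coefficients change with the index, which the root method cannot absorb.
- the master substitution — the recursion steps by a constant offset, so exponential reindexing is pointless.


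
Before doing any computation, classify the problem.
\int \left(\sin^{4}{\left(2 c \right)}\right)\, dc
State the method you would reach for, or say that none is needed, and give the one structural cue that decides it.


Technique: a trigonometric identity — the even exponent on \sin^{4}{\left(2 c \right)} signals one move: rewrite via cos of the doubled angle.


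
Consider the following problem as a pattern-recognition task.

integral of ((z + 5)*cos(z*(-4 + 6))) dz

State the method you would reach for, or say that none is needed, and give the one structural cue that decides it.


Diagnosis: integration by parts — differentiate z + 5, integrate cos(z*(-4 + 6)): each pass lowers the polynomial degree, so parts terminates.


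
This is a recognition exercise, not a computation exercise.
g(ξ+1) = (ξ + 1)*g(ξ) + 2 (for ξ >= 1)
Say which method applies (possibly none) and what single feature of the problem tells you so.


Technique: a summation factor — it is first-order linear but the coefficient ξ + 1 depends on the index, so multiply through by a summation factor to telescope it.


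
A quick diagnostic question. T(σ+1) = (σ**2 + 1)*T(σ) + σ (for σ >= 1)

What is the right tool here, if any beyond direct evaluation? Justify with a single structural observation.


Verdict: a summation factor — with the index-dependent coefficient σ**2 + 1, dividing by the cumulative product turns the left side into a pure difference.


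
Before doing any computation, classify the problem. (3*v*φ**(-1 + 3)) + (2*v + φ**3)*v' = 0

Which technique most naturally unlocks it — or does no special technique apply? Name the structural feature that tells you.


Best approach: the exact-equation method — because the two cross partials coincide, the form is conservative as written — recover its potential in (φ, v).


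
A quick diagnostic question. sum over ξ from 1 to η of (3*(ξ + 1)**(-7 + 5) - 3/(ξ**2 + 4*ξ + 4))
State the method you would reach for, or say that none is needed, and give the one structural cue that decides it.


Best approach: telescoping — the summand is 3*(ξ + 1)**(-7 + 5) minus the same expression shifted by one, so consecutive terms cancel in pairs.


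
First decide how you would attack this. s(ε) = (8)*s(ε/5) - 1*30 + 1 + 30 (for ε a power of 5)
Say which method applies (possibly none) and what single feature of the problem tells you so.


Best approach: the master substitution — divide-the-index recursion (ε/5 inside the call) straightens out once the index is rewritten as 5^m.


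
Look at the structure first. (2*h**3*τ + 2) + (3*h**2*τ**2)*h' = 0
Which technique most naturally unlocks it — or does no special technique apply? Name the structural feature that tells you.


Verdict: the exact-equation method — equality of cross partials is the green light — assemble the potential function term by term.


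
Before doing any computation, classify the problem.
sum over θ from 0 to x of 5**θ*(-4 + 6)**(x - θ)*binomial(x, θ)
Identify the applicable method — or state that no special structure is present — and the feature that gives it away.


Verdict: the binomial theorem — the summand is term θ of a binomial expansion in 5 and (-4 + 6); the whole sum is a single power.


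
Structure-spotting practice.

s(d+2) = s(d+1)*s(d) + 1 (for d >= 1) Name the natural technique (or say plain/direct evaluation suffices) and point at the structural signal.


Best approach: no special technique — nonlinear feedback in the recursion rules out every root- or factor-based technique.


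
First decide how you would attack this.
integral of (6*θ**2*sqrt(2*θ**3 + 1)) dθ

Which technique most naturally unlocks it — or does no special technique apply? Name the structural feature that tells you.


Diagnosis: u-substitution — collected, the integrand has one factor that is, up to a constant, the derivative of an inner expression the rest depends on — substitute for that inner expression.


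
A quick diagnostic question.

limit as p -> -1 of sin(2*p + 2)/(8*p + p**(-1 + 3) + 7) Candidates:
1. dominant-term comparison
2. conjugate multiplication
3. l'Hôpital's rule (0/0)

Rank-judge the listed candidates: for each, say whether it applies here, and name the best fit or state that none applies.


Method: l'Hôpital's rule (0/0) — substituting -1 gives 0 over 0; differentiate top and bottom once and re-evaluate. A local series expansion at the point resolves it as well; the rule is the packaged version of that step.
- dominant-term comparison — this limit is not decided by comparing leading-term growth at infinity.
- conjugate multiplication: no divergent radical difference is present for a conjugate pair to cancel.
- l'Hôpital's rule (0/0): applicable, and directly so.


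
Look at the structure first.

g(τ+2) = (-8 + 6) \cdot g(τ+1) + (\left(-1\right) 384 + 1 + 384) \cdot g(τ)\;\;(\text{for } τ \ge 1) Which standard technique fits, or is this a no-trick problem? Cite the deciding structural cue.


Verdict: the characteristic-root method — this is the constant-coefficient homogeneous case — the whole solution in τ reduces to a polynomial's roots.


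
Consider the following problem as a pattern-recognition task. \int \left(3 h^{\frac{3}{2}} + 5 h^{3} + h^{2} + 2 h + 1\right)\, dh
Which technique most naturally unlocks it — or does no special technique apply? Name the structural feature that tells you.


Best approach: no special technique — nothing composite, nothing rational, nothing trigonometric — each constant-multiple power of h integrates by the power rule alone.


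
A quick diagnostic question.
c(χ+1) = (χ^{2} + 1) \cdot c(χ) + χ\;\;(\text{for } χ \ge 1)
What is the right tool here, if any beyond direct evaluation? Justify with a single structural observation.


Best approach: a summation factor — normalize by the running product of χ^{2} + 1: the left side becomes a difference, and differences sum.


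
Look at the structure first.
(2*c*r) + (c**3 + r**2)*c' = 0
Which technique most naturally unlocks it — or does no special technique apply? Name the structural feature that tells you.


Technique: the exact-equation method — because the two cross partials coincide, the form is conservative as written — recover its potential in (r, c).


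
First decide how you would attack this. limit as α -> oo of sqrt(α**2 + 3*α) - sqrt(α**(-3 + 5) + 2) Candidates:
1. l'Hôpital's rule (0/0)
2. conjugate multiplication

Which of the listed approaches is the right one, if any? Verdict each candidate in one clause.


Verdict: conjugate multiplication — turning the difference into a conjugate-rationalized ratio makes the limit readable.
- l'Hôpital's rule (0/0): no quotient structure at all: the clash is ∞ minus ∞, which rationalizing converts into a tractable ratio.
- conjugate multiplication: yes, a natural case for it.


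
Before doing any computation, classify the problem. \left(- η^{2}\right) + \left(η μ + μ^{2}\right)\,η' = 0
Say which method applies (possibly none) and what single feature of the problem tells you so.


Verdict: the homogeneous substitution — the slope's numerator and denominator share total degree; set v = η/μ and the equation drops to separable form. This can also be massaged into Bernoulli form (the roles of the variables may need exchanging); the homogeneous substitution avoids that setup.


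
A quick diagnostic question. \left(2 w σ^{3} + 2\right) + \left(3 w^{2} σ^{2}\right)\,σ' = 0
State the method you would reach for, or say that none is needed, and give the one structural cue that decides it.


Best approach: the exact-equation method — the cross partial derivatives of 2 w σ^{3} + 2 and 3 w^{2} σ^{2} agree, so the left side is the total differential of one potential in w and σ.


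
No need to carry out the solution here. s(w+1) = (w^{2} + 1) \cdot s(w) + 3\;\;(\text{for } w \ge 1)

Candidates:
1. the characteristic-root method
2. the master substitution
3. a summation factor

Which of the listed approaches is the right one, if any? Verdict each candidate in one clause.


Technique: a summation factor — first-order, linear, moving coefficient w^{2} + 1: the discrete analogue of an integrating factor handles it.
- the characteristic-root method: the coefficients change with the index, which the root method cannot absorb.
- the master substitution — no fixed divisor shrinks the index between calls.
- a summation factor — yes — fits the structure here.


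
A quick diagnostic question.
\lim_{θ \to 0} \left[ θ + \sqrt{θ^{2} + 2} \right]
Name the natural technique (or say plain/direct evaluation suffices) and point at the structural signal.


Best approach: no special technique — the expression is continuous at 0 — substitute and evaluate; no indeterminate form appears.


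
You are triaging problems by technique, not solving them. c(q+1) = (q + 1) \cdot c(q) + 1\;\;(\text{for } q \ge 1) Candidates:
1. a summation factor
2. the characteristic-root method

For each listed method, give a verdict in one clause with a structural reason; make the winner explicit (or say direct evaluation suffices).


Verdict: a summation factor — because the multiplier q + 1 is index-dependent, divide through by its running product and sum the resulting differences.
- a summation factor: applicable, and directly so.
- the characteristic-root method — the coefficients change with the index, which the root method cannot absorb.


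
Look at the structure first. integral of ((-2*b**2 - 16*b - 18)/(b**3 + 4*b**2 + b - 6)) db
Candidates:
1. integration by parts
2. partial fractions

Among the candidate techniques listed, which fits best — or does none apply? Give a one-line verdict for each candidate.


Verdict: partial fractions — with b**3 + 4*b**2 + b - 6 factorable and the degree on top strictly smaller, simple-fraction decomposition is immediate.
- integration by parts: there is no nonconstant-polynomial-times-kernel split with an exp, sine, cosine (degree-1 argument), or logarithm partner.
- partial fractions: a fit — the right tool for this form.


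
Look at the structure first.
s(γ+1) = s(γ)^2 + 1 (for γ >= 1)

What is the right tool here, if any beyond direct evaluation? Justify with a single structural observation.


Technique: no special technique — the new term depends nonlinearly on the old ones, which disqualifies every superposition-based technique.


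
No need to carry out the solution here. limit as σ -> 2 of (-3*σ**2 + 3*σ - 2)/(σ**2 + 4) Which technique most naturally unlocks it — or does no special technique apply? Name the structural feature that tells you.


Diagnosis: no special technique — no denominator vanishes and nothing blows up at 2: direct substitution is the whole computation.


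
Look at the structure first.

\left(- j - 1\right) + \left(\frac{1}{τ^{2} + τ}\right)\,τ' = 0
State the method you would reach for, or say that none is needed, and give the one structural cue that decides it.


Method: separation of variables — all dependence on the two variables factors apart, the defining separable shape. A Bernoulli rewrite would carry it as the equation stands — separating the variables needs no rearrangement either.


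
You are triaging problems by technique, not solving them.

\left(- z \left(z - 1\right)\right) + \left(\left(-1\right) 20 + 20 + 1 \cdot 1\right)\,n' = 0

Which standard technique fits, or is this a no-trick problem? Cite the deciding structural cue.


Best approach: no special technique — the slope is a function of z alone, so integrate both sides directly.


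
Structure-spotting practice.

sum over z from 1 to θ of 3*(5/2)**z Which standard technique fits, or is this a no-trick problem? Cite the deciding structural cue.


Technique: the geometric series formula — the ratio of consecutive terms is the constant 5/2, independent of the index — a geometric sum.


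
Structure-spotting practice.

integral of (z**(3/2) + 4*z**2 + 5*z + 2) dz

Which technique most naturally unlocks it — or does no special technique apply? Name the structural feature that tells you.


Technique: no special technique — nothing composite, nothing rational, nothing trigonometric — each constant-multiple power of z integrates by the power rule alone.


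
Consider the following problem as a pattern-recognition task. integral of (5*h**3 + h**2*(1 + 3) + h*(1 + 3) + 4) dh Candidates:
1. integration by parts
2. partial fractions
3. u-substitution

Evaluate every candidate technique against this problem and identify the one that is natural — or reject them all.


Technique: no special technique — the integrand is a sum of constant multiples of powers of h — integrate term by term.
- integration by parts: splitting off a factor buys nothing — the integrand integrates directly without parts.
- partial fractions — the expression is not a ratio of polynomials that decomposes further.
- u-substitution — no substitution does more than relabel what direct integration already handles.


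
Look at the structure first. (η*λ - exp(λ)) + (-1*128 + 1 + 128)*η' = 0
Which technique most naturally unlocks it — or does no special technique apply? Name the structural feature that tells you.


Diagnosis: a linear integrating factor — arrange it as η' + λ·η = (the forcing term) and the integrating factor does the rest.


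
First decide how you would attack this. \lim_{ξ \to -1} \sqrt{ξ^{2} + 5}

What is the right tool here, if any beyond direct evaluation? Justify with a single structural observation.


Technique: no special technique — no vanishing denominator and no indeterminate clash at the point — evaluation is immediate.


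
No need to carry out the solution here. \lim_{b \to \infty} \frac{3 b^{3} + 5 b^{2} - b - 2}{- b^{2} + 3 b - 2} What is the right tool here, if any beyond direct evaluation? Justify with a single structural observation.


Best approach: dominant-term comparison — as b grows, only the highest-degree terms matter — compare leading terms and read the limit off. Differentiating the expression as a single quotient would eventually settle it as well; matching dominant growth settles it immediately.


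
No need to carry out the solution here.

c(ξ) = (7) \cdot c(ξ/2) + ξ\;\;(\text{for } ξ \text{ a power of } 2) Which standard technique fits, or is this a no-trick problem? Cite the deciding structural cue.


Technique: the master substitution — the argument contracts 2-fold per step: reindex ξ exponentially and solve the linear recurrence in the new index.


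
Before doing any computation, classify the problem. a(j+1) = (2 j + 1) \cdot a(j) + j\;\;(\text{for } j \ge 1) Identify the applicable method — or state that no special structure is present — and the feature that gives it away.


Verdict: a summation factor — first-order, linear, moving coefficient 2 j + 1: the discrete analogue of an integrating factor handles it.


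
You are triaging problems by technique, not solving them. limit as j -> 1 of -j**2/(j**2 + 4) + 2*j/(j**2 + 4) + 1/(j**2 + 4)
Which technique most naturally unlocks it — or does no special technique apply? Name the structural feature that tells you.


Verdict: no special technique — the expression is continuous at the evaluation point — substitute directly; no indeterminate form appears.


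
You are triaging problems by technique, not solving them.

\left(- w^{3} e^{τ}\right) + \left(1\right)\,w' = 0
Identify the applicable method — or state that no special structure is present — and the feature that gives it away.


Verdict: separation of variables — one side of the product carries the independent variable, the other the unknown — the textbook separation shape.


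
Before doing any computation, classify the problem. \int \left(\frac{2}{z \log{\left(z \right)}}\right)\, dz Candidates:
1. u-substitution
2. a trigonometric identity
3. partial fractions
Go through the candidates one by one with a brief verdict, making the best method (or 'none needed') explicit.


Diagnosis: u-substitution — viewed as a product, the integrand is a composition evaluated at \log{\left(z \right)} times (a constant multiple of) that inner expression's derivative, so u = \log{\left(z \right)} makes it elementary.
- u-substitution — applicable, and directly so.
- a trigonometric identity: with no trigonometric functions present, identity rewriting has no target.
- partial fractions — there is no rational-function structure to decompose.


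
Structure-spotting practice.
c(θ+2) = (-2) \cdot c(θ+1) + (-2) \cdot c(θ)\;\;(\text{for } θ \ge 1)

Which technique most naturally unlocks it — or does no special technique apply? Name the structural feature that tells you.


Diagnosis: the characteristic-root method — linear, homogeneous, constant coefficients: solutions of the form r^θ exist — find the roots of the characteristic polynomial.


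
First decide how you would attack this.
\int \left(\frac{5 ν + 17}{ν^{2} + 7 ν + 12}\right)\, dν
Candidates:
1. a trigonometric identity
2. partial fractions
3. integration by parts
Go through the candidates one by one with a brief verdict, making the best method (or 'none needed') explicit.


Technique: partial fractions — a proper rational integrand over the factorable ν^{2} + 7 ν + 12: partial fractions reduce it to elementary pieces.
- a trigonometric identity: no sine or cosine appears, so there is nothing for a trigonometric identity to act on.
- partial fractions: yes — fits the structure here.
- integration by parts: there is no nonconstant-polynomial-times-kernel split with an exp, sine, cosine (degree-1 argument), or logarithm partner.


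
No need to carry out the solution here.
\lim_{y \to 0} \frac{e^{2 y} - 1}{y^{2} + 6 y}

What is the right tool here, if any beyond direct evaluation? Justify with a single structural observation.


Best approach: l'Hôpital's rule (0/0) — substituting 0 gives 0 over 0; differentiate top and bottom once and re-evaluate. A first-order expansion at the point is an equally standard path; the rule packages it.


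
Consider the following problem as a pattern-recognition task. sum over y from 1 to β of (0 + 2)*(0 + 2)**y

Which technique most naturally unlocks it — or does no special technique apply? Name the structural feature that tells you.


Verdict: the geometric series formula — consecutive terms stand in a fixed index-free ratio — the geometric sum formula closes it.


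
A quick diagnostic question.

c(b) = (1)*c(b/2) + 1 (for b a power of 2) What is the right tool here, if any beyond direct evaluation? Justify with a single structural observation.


Method: the master substitution — the recursive call is at index b/2 rather than a shift, a divide-and-conquer shape — substituting b = 2^m linearizes it.


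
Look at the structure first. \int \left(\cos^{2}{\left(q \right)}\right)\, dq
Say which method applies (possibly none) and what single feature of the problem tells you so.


Diagnosis: a trigonometric identity — an even power like \cos^{2}{\left(q \right)} flattens under the half-angle identity into first-degree cosines you can integrate directly.


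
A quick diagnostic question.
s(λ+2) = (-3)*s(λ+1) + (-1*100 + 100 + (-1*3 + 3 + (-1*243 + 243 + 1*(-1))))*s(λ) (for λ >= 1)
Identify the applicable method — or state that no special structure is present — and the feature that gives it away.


Best approach: the characteristic-root method — linear, homogeneous, constant coefficients: solutions of the form r^λ exist — find the roots of the characteristic polynomial.


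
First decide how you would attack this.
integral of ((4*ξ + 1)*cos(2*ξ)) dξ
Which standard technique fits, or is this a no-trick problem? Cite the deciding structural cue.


Technique: integration by parts — a polynomial factor 4*ξ + 1 multiplies cos(2*ξ); differentiating 4*ξ + 1 lowers its degree while cos(2*ξ) integrates cleanly, so parts wins.


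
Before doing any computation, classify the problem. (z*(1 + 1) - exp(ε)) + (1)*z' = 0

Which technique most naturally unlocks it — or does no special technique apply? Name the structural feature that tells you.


Diagnosis: a linear integrating factor — z enters only linearly with coefficient (1 + 1); multiply by exp of the integral of (1 + 1) and the left side becomes one derivative.


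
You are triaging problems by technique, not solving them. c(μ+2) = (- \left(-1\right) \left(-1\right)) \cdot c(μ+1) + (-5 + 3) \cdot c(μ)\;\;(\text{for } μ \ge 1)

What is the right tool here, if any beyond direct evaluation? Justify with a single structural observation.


Best approach: the characteristic-root method — try a geometric ansatz r^μ: constant coefficients turn the recurrence into one polynomial equation in r.


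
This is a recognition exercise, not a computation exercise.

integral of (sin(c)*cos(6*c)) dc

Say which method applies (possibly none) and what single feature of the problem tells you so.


Verdict: a trigonometric identity — the product sin(c)*cos(6*c) converts to a sum of single-frequency sinusoids via the product-to-sum identity.


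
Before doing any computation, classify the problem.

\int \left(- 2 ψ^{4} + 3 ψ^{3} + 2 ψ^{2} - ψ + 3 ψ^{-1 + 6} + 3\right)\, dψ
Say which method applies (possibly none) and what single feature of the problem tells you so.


Diagnosis: no special technique — nothing composite, nothing rational, nothing trigonometric — each constant-multiple power of ψ integrates by the power rule alone.


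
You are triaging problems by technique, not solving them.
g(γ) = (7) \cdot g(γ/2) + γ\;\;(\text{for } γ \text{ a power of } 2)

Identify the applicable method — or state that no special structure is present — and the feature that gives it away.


Method: the master substitution — the argument contracts 2-fold per step: reindex γ exponentially and solve the linear recurrence in the new index.


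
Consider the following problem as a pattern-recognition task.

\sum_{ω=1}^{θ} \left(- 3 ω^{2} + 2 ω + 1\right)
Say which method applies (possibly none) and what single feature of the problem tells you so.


Best approach: no special technique — recognize the absence of structure: constant-multiple powers of ω summed plainly, no special method required.


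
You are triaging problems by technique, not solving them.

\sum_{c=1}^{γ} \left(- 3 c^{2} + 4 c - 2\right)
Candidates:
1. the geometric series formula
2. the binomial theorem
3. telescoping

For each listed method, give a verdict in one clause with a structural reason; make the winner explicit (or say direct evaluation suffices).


Diagnosis: no special technique — every summand is a constant multiple of a power of c — apply the standard power-sum identities one degree at a time.
- the geometric series formula — consecutive terms are not related by a fixed multiplier.
- the binomial theorem — the summand does not match any term pattern of an expanded binomial power.
- telescoping: writing out consecutive terms as given produces no pairwise cancellation.


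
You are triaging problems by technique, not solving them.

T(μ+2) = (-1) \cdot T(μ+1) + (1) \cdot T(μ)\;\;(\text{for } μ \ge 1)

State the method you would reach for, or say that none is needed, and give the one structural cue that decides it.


Best approach: the characteristic-root method — this is the constant-coefficient homogeneous case — the whole solution in μ reduces to a polynomial's roots.


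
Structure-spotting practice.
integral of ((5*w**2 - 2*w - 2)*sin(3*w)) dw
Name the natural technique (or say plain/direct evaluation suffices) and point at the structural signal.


Best approach: integration by parts — differentiate 5*w**2 - 2*w - 2, integrate sin(3*w): each pass lowers the polynomial degree, so parts terminates.


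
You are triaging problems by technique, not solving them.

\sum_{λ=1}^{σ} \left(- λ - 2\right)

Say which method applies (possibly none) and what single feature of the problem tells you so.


Method: no special technique — every summand is a constant multiple of a power of λ — apply the standard power-sum identities one degree at a time.


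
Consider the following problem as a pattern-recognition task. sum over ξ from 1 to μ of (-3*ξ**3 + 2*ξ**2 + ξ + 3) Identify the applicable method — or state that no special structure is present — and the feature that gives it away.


Best approach: no special technique — every summand is a constant multiple of a power of ξ — apply the standard power-sum identities one degree at a time.


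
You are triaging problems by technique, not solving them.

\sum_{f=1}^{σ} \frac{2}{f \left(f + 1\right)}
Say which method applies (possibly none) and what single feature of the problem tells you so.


Technique: telescoping — split \frac{2}{f \left(f + 1\right)} by partial fractions and the pieces are one function at shifted arguments — interior terms cancel.


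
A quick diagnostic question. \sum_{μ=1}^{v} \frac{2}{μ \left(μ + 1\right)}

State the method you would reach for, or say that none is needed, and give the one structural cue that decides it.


Technique: telescoping — poles of \frac{2}{μ \left(μ + 1\right)} differ by an integer, the telltale of a telescoping partial-fraction sum.


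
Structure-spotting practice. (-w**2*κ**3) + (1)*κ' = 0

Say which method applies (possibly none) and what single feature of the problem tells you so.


Best approach: separation of variables — the slope splits multiplicatively: w**2 carrying all w-dependence times κ**3 carrying all κ-dependence — separate and integrate.


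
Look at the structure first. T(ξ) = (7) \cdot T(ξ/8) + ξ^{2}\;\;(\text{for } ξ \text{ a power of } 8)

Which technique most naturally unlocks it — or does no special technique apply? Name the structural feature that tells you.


Best approach: the master substitution — treat m = log base 8 of ξ as the new clock: one recursion step advances m by one while ξ scales by 8.


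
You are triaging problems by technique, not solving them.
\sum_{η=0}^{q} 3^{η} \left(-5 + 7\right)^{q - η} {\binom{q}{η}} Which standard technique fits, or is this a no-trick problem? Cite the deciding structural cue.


Method: the binomial theorem — the summand is term η of a binomial expansion in 3 and (-5 + 7); the whole sum is a single power.


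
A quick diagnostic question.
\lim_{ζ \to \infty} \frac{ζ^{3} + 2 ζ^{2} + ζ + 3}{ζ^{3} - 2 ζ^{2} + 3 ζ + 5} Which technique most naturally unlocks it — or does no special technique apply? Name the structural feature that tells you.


Diagnosis: dominant-term comparison — at large ζ only the top-degree terms survive; compare the leading terms and the limit falls out. l'Hôpital's at-infinity variant applies to the expression viewed as a single quotient; the leading-term comparison is the direct route.


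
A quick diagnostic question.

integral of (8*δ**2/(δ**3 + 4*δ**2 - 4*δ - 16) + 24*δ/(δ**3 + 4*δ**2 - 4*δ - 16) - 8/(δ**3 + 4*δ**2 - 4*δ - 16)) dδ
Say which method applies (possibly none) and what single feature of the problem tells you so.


Technique: partial fractions — with δ**3 + 4*δ**2 - 4*δ - 16 factorable and the degree on top strictly smaller, simple-fraction decomposition is immediate.


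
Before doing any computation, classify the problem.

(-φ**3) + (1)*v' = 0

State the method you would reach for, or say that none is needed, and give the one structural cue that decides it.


Verdict: no special technique — solved for the derivative, no v appears — this is antidifferentiation in φ wearing ODE clothing.


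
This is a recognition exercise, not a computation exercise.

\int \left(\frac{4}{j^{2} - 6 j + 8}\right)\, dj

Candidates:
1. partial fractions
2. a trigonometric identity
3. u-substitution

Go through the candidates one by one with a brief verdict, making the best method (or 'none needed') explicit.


Verdict: partial fractions — once j^{2} - 6 j + 8 is factored, each root contributes a simple-fraction term; integrate them one at a time.
- partial fractions — applicable, and directly so.
- a trigonometric identity: no sine or cosine appears, so there is nothing for a trigonometric identity to act on.
- u-substitution — no subexpression of the integrand serves as a whole-integral substitution inner — individual terms may offer their own, but none carries its derivative as a factor of the full integrand; a working change of variable would have to be constructed from outside the expression.


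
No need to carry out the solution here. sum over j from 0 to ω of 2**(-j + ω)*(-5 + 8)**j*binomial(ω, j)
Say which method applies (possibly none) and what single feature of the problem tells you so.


Diagnosis: the binomial theorem — the binomial coefficients weight matched powers of (-5 + 8) and 2, which is exactly the expansion of a binomial power.


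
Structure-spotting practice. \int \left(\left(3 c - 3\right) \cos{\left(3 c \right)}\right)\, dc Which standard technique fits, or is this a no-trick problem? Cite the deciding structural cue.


Method: integration by parts — a polynomial factor 3 c - 3 multiplies \cos{\left(3 c \right)}; differentiating 3 c - 3 lowers its degree while \cos{\left(3 c \right)} integrates cleanly, so parts wins.


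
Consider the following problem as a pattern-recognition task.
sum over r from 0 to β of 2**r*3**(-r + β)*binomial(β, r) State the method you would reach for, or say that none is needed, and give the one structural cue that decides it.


Verdict: the binomial theorem — binomial coefficients against complementary powers of 2 and 3: recognize the binomial expansion and resum.


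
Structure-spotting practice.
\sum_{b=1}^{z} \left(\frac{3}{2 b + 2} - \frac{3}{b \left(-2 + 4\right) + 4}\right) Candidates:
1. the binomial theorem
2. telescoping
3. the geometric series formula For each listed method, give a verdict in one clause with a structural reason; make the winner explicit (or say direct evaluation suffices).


Method: telescoping — the summand is built as \frac{3}{2 b + 2} minus its own successor — adjacent terms annihilate down the line.
- the binomial theorem — the terms do not reassemble into a binomial power.
- telescoping: a fit — the right tool for this form.
- the geometric series formula: the ratio of consecutive terms depends on the index.


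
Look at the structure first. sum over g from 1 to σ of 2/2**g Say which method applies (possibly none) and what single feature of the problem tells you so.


Method: the geometric series formula — consecutive terms stand in a fixed index-free ratio — the geometric sum formula closes it.


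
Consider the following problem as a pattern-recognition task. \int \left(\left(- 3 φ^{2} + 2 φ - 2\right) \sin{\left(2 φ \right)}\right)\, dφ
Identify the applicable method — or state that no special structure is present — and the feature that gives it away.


Verdict: integration by parts — differentiate - 3 φ^{2} + 2 φ - 2, integrate \sin{\left(2 φ \right)}: each pass lowers the polynomial degree, so parts terminates.


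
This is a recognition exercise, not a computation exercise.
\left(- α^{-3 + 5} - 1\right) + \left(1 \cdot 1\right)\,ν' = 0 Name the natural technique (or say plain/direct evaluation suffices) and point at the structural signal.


Best approach: no special technique — the slope is a function of α alone, so integrate both sides directly.


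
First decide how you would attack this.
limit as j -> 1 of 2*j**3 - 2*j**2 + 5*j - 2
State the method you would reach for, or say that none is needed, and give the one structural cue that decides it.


Method: no special technique — the expression is continuous at the evaluation point — substitute directly; no indeterminate form appears.


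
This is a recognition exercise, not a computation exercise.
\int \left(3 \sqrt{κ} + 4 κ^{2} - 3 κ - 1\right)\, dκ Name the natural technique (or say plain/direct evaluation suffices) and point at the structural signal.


Best approach: no special technique — scan for structure and find none: constant multiples of powers of κ, integrate directly.


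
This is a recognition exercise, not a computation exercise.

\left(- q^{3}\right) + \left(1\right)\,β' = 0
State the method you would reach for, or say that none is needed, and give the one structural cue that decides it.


Method: no special technique — the slope is a function of q alone, so integrate both sides directly.


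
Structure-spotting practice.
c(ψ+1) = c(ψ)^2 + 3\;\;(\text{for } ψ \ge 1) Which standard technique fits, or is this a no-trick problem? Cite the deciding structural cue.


Method: no special technique — no ansatz, no master substitution, no summation factor survives the nonlinearity here.


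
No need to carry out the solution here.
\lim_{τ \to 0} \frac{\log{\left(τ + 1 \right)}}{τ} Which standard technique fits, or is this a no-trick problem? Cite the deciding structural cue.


Technique: l'Hôpital's rule (0/0) — numerator and denominator both vanish at 0 — a genuine 0/0 form, which is exactly when l'Hôpital applies. A first-order expansion at the point is an equally standard path; the rule packages it.


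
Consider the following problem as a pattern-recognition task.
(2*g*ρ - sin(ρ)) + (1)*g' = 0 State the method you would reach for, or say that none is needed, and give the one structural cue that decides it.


Method: a linear integrating factor — the unknown enters only to the first power against a nonzero forcing term — the integrating-factor template applies directly.


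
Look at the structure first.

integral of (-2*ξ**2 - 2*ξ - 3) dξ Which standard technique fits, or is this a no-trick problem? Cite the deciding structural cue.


Method: no special technique — nothing composite, nothing rational, nothing trigonometric — each constant-multiple power of ξ integrates by the power rule alone.


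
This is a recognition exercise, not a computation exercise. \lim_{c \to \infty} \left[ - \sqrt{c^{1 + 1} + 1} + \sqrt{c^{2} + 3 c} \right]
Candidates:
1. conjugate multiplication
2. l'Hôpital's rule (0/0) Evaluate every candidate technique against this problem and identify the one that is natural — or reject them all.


Best approach: conjugate multiplication — two divergent pieces with a minus sign between them and a radical in the mix: rationalize \sqrt{c^{2} + 3 c} - \sqrt{c^{1 + 1} + 1} before any limit law applies.
- conjugate multiplication — applies; the problem has the shape this method handles.
- l'Hôpital's rule (0/0) — substitution produces ∞ − ∞ rather than a vanishing quotient; the rule needs a 0/0 ratio to act on.


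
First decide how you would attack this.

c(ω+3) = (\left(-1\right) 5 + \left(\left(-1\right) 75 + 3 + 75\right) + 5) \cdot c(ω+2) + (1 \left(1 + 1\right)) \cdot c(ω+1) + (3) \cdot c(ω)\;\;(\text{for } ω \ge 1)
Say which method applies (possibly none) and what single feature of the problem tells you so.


Diagnosis: the characteristic-root method — fixed numeric weights on consecutive terms and no forcing term added: the root method in its home territory.


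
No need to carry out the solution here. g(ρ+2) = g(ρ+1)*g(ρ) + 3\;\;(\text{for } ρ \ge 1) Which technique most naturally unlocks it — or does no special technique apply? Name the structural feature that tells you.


Method: no special technique — the update rule curves (it is not linear in the unknown sequence), so no superposition-based closed form attaches — iterate or study it directly.


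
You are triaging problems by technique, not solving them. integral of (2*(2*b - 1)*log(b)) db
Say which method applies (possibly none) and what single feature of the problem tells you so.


Method: integration by parts — take log(b) as the piece to differentiate: what remains is a power-rule integral in disguise.


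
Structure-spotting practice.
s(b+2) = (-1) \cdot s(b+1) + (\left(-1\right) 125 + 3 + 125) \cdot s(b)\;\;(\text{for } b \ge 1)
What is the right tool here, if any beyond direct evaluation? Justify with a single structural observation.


Technique: the characteristic-root method — constant coefficients and linearity mean the ansatz r^b reduces it to solving the characteristic polynomial.


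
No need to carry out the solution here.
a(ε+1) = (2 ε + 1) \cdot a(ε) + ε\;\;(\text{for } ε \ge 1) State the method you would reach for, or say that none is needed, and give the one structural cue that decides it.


Best approach: a summation factor — with the index-dependent coefficient 2 ε + 1, dividing by the cumulative product turns the left side into a pure difference.
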